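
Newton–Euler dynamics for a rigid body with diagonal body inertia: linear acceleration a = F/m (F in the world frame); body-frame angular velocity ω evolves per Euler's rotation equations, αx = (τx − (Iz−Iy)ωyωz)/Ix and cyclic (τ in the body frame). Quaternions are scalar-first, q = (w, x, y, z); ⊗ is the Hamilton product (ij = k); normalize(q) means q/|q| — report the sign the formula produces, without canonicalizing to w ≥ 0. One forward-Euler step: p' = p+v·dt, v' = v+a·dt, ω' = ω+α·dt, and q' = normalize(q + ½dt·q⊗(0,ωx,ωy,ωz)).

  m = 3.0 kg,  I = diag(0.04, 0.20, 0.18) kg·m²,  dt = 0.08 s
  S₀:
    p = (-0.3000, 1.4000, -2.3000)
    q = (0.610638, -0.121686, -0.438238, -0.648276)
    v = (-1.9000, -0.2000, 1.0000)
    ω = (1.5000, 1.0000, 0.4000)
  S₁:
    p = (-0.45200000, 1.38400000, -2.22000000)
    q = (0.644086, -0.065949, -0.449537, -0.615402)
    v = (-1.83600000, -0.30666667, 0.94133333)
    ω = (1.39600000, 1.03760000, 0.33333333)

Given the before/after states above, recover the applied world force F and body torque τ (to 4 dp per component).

velocity change Δv = (0.06400000, -0.10666667, -0.05866667)
F = m·Δv/dt = (2.4000, -4.0000, -2.2000)
ω₁ − ω₀ = (-0.10400000, 0.03760000, -0.06666667)
applied torque τ = (-0.0600, 0.0100, 0.0900)

F = (2.4000, -4.0000, -2.2000)
τ = (-0.0600, 0.0100, 0.0900)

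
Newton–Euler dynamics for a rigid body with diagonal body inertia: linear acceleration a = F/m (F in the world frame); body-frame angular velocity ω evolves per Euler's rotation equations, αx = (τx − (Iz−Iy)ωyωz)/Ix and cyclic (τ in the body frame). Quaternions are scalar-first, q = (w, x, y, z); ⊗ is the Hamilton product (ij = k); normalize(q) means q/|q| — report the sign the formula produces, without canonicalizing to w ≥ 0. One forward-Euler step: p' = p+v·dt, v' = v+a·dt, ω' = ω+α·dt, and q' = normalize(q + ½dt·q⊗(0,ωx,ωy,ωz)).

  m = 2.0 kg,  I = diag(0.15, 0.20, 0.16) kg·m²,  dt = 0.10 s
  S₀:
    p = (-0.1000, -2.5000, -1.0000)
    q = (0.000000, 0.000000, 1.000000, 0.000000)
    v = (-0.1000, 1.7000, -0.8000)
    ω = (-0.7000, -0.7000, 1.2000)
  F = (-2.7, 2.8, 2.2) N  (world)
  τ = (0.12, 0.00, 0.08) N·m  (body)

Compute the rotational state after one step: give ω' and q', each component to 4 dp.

ω' = (-0.6424, -0.7042, 1.2347)
q' = (0.0349, 0.0598, 0.9970, 0.0349)

gyro term ω×Iω = (0.0336, 0.0084, 0.0245)
α = I⁻¹(τ − ω×Iω) = (0.5760, -0.0420, 0.3469)
new body rate ω' = (-0.6424, -0.7042, 1.2347)
q⊗(0,ω) = (0.7000000, 1.2000000, 0.0000000, 0.7000000)
q' = normalize(q + ½dt·q⊗(0,ω)) = (0.0349, 0.0598, 0.9970, 0.0349)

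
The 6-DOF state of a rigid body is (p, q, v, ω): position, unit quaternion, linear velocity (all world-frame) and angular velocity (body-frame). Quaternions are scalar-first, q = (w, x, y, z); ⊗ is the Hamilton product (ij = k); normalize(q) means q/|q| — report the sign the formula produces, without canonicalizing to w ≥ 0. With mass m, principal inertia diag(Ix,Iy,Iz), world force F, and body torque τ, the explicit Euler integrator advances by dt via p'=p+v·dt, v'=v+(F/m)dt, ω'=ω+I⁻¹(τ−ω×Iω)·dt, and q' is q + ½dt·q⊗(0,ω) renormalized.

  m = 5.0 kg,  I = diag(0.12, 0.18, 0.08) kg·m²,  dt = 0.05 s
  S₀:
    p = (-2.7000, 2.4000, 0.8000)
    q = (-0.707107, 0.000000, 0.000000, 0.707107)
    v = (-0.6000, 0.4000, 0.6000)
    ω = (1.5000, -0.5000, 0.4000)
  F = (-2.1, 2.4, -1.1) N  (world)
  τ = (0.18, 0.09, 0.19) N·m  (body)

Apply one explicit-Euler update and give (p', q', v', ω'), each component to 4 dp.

p' = (-2.7300, 2.4200, 0.8300)
q' = (-0.7136, -0.0177, 0.0353, 0.6995)
v' = (-0.6210, 0.4240, 0.5890)
ω' = (1.5667, -0.4817, 0.5469)

new position p' = (-2.7300, 2.4200, 0.8300)
v' = v + a·dt = (-0.6210, 0.4240, 0.5890)
precession coupling ω×(Iω) = (0.0200, 0.0240, -0.0450)
(τ − ω×Iω)/I = (1.3333, 0.3667, 2.9375)
new body rate ω' = (1.5667, -0.4817, 0.5469)
2q̇ = q⊗(0,ω) = (-0.2828428, -0.7071070, 1.4142140, -0.2828428)
q + ½dt·q⊗(0,ω), renormalized = (-0.7136, -0.0177, 0.0353, 0.6995)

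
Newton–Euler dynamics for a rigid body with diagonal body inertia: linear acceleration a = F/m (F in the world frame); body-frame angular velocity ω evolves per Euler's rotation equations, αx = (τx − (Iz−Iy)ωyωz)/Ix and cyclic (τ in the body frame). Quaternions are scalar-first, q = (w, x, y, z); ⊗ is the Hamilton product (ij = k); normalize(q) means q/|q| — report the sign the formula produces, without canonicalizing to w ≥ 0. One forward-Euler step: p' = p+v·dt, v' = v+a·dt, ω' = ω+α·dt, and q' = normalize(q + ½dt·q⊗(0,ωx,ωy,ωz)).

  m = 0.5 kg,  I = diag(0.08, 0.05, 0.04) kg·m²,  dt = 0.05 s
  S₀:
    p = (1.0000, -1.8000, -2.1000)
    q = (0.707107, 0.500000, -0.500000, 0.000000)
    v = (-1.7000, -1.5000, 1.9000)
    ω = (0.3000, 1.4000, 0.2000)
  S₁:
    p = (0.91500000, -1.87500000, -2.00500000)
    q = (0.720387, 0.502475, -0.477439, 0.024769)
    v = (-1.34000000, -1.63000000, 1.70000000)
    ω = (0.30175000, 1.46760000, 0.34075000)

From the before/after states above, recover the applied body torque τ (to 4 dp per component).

ω₁ − ω₀ = (0.00175000, 0.06760000, 0.14075000)
gyro term ω₀×Iω₀ = (-0.0028, 0.0024, -0.0126)
I·α + gyro = (0.0000, 0.0700, 0.1000)

τ = (0.0000, 0.0700, 0.1000)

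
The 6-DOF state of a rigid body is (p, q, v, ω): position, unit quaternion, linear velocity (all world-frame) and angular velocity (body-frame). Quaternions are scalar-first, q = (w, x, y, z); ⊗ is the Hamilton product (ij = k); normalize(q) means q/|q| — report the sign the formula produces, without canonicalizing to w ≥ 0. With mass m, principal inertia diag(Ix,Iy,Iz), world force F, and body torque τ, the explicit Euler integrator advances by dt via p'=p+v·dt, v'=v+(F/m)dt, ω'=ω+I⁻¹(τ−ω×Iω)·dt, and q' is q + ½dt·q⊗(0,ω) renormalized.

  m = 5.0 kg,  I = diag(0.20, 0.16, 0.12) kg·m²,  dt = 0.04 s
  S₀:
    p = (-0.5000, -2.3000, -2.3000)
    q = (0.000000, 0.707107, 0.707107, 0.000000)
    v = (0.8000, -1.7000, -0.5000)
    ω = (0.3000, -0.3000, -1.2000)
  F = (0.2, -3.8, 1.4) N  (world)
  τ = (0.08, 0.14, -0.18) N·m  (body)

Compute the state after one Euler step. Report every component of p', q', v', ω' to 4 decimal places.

p' = (-0.4680, -2.3680, -2.3200)
q' = (0.0000, 0.6899, 0.7238, -0.0085)
v' = (0.8016, -1.7304, -0.4888)
ω' = (0.3189, -0.2578, -1.2612)

angular accel α = (0.4720, 1.0550, -1.5300)
new body rate ω' = (0.3189, -0.2578, -1.2612)
2q̇ = q⊗(0,ω) = (0.0000000, -0.8485284, 0.8485284, -0.4242642)
updated quaternion q' = (0.0000, 0.6899, 0.7238, -0.0085)
new position p' = (-0.4680, -2.3680, -2.3200)
v' = v + a·dt = (0.8016, -1.7304, -0.4888)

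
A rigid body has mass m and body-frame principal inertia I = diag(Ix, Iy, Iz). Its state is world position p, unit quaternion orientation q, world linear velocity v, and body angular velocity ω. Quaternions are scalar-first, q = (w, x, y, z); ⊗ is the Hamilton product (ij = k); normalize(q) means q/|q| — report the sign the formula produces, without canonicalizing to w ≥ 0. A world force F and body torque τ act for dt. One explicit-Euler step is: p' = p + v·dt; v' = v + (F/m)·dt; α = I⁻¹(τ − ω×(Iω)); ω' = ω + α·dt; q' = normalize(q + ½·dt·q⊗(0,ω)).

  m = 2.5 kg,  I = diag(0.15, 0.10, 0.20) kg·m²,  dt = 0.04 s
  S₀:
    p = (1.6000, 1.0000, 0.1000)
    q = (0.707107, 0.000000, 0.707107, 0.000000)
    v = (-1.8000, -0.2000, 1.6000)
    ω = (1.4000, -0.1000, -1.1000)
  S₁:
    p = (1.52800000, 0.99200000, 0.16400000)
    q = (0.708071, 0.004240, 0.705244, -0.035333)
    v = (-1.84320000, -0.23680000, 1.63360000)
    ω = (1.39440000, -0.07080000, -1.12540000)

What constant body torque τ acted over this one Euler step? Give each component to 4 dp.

Δω = ω₁−ω₀ = (-0.00560000, 0.02920000, -0.02540000)
τ = I·(Δω/dt) + ω₀×(Iω₀) = (-0.0100, 0.1500, -0.1200)

τ = (-0.0100, 0.1500, -0.1200)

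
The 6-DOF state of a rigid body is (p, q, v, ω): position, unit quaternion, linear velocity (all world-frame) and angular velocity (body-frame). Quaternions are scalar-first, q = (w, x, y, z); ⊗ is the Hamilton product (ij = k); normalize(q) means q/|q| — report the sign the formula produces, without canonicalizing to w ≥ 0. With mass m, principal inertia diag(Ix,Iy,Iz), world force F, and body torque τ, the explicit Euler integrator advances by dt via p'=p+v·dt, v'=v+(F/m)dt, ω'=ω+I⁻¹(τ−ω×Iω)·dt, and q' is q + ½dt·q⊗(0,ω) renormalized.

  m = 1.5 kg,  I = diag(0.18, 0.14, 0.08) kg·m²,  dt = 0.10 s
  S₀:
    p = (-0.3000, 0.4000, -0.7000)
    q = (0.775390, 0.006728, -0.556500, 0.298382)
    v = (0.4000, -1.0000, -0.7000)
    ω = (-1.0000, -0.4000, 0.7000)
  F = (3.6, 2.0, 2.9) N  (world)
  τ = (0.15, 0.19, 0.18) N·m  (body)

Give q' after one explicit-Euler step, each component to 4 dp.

Hamilton product q⊗(0,ω) = (-0.4247394, -1.0455872, -0.6132476, -0.0164182)
q' = normalize(q + ½dt·q⊗(0,ω)) = (0.7526, -0.0455, -0.5860, 0.2969)

q' = (0.7526, -0.0455, -0.5860, 0.2969)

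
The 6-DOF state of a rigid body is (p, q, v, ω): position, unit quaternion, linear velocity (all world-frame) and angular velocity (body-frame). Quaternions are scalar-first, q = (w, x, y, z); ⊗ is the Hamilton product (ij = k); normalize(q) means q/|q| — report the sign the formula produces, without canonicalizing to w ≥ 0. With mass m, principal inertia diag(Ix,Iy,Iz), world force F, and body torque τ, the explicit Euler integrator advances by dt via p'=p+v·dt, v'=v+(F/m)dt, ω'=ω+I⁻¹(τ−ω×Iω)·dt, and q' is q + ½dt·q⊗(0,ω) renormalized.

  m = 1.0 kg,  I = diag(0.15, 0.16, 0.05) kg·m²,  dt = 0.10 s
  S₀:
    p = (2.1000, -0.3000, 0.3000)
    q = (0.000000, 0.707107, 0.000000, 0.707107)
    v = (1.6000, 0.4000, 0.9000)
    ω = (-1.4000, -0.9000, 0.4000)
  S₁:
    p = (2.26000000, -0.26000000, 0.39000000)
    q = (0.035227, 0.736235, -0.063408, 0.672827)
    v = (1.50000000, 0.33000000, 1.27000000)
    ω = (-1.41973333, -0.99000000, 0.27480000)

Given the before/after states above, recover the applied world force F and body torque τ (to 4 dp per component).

Δω = ω₁−ω₀ = (-0.01973333, -0.09000000, -0.12520000)
ω₀×(Iω₀) = (0.0396, -0.0560, 0.0126)
τ = I·(Δω/dt) + ω₀×(Iω₀) = (0.0100, -0.2000, -0.0500)
v₁ − v₀ = (-0.10000000, -0.07000000, 0.37000000)
F = m·Δv/dt = (-1.0000, -0.7000, 3.7000)

F = (-1.0000, -0.7000, 3.7000)
τ = (0.0100, -0.2000, -0.0500)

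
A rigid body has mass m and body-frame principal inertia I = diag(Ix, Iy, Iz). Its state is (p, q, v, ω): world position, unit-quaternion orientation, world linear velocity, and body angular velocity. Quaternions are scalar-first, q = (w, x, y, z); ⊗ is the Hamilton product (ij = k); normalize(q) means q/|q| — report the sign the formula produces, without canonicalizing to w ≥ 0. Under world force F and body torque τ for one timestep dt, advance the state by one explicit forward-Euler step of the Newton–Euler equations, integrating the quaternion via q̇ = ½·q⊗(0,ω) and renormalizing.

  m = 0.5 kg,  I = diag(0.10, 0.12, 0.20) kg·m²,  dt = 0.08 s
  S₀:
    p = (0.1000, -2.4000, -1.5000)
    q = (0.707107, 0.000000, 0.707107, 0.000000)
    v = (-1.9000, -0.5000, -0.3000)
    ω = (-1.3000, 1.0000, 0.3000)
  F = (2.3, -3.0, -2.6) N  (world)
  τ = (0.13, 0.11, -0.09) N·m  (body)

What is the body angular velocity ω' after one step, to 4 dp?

ω' = (-1.2152, 1.0473, 0.2744)

(τ − ω×Iω)/I = (1.0600, 0.5917, -0.3200)
new body rate ω' = (-1.2152, 1.0473, 0.2744)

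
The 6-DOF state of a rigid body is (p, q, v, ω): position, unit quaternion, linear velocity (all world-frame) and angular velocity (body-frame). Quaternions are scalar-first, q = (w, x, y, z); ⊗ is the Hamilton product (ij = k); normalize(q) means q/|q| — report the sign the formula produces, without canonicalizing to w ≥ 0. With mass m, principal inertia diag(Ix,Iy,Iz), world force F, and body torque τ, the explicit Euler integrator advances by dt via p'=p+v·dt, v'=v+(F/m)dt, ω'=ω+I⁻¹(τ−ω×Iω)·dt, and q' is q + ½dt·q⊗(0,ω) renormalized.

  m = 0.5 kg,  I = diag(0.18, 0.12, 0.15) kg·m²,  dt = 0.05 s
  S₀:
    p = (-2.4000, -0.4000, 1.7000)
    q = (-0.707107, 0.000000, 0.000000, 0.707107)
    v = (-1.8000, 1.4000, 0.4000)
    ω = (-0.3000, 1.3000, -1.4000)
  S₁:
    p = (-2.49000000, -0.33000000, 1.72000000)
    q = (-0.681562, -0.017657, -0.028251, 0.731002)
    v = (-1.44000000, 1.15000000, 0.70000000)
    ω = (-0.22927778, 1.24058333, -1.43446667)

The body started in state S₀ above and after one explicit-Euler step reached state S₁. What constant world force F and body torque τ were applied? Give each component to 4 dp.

F = (3.6000, -2.5000, 3.0000)
τ = (0.2000, -0.1300, -0.0800)

Δω = ω₁−ω₀ = (0.07072222, -0.05941667, -0.03446667)
precession coupling = (-0.0546, 0.0126, 0.0234)
applied torque τ = (0.2000, -0.1300, -0.0800)
Δv = v₁−v₀ = (0.36000000, -0.25000000, 0.30000000)
m·(v₁−v₀)/dt = (3.6000, -2.5000, 3.0000)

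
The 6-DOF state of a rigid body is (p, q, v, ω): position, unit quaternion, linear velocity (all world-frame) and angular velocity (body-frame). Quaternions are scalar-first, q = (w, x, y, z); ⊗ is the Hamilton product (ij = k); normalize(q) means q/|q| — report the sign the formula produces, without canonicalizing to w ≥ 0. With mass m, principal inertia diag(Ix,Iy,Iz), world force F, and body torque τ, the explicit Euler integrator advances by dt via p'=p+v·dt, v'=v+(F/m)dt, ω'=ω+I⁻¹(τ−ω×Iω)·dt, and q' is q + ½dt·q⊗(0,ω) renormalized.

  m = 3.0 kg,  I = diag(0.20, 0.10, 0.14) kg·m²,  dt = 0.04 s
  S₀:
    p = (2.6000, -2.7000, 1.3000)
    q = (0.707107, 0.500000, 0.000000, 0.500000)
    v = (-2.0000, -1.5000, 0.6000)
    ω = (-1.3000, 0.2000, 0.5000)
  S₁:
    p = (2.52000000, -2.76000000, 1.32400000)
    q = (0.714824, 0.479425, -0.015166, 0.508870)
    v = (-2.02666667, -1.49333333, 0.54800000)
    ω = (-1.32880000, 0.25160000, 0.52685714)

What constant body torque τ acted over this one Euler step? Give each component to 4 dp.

τ = (-0.1400, 0.0900, 0.1200)

Δω = ω₁−ω₀ = (-0.02880000, 0.05160000, 0.02685714)
ω₀×(Iω₀) = (0.0040, -0.0390, 0.0260)
applied torque τ = (-0.1400, 0.0900, 0.1200)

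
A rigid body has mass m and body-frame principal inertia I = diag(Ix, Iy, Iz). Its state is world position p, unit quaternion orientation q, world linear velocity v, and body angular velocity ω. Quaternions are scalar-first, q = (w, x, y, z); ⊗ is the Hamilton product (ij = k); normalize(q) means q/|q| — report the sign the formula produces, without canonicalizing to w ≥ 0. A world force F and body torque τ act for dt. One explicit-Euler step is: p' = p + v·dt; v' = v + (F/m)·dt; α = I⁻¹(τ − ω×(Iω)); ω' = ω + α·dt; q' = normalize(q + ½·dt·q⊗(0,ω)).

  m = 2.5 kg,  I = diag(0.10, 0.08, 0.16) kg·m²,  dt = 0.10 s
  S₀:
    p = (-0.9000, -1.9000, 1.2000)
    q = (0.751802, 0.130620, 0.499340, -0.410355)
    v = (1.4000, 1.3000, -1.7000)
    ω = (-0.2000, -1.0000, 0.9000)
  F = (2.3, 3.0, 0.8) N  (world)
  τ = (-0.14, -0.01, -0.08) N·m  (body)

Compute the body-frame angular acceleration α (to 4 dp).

precession coupling ω×(Iω) = (-0.0720, 0.0108, -0.0040)
α = I⁻¹(τ − ω×Iω) = (-0.6800, -0.2600, -0.4750)

α = (-0.6800, -0.2600, -0.4750)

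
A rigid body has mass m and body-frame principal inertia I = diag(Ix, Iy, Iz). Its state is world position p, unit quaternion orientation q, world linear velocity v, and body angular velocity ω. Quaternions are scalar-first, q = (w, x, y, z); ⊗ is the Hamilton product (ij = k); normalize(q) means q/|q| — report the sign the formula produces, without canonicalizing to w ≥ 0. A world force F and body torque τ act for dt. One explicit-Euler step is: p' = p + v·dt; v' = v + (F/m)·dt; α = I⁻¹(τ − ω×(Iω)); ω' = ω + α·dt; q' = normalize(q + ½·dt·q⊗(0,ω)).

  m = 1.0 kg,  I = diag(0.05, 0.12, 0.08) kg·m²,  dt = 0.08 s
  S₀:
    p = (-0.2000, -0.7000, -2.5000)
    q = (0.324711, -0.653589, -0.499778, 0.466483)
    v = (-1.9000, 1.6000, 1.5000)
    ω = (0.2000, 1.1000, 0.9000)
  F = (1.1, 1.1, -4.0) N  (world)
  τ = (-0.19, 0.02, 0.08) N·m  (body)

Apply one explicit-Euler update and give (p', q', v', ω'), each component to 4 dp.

p' = (-0.3520, -0.5720, -2.3800)
q' = (0.3346, -0.6884, -0.4575, 0.4527)
v' = (-1.8120, 1.6880, 1.1800)
ω' = (-0.0406, 1.1169, 0.9646)

gyro term ω×Iω = (-0.0396, -0.0054, 0.0154)
(τ − ω×Iω)/I = (-3.0080, 0.2117, 0.8075)
ω' = ω + α·dt = (-0.0406, 1.1169, 0.9646)
q⊗(0,ω) = (0.2606389, -0.8979893, 1.0387088, -0.3267524)
updated quaternion q' = (0.3346, -0.6884, -0.4575, 0.4527)
a = (1.1000, 1.1000, -4.0000)
p + v·dt = (-0.3520, -0.5720, -2.3800)
v + (F/m)dt = (-1.8120, 1.6880, 1.1800)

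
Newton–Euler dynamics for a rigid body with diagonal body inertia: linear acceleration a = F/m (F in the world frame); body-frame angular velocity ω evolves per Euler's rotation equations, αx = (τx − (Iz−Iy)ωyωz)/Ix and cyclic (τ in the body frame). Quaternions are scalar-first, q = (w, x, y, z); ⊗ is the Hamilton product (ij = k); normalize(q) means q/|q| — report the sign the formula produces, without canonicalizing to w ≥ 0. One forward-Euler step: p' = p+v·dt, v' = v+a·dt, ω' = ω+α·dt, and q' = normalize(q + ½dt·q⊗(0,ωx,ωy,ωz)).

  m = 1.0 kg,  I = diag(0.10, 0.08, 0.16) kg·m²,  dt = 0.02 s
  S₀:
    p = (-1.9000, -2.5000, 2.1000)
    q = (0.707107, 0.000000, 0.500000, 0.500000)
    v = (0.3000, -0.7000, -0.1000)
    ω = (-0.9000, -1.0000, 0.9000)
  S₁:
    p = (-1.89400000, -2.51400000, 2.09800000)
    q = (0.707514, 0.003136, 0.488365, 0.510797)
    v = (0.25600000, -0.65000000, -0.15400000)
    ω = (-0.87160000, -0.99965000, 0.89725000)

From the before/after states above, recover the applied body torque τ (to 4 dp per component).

τ = (0.0700, 0.0500, -0.0400)

ω₁ − ω₀ = (0.02840000, 0.00035000, -0.00275000)
I·α + gyro = (0.0700, 0.0500, -0.0400)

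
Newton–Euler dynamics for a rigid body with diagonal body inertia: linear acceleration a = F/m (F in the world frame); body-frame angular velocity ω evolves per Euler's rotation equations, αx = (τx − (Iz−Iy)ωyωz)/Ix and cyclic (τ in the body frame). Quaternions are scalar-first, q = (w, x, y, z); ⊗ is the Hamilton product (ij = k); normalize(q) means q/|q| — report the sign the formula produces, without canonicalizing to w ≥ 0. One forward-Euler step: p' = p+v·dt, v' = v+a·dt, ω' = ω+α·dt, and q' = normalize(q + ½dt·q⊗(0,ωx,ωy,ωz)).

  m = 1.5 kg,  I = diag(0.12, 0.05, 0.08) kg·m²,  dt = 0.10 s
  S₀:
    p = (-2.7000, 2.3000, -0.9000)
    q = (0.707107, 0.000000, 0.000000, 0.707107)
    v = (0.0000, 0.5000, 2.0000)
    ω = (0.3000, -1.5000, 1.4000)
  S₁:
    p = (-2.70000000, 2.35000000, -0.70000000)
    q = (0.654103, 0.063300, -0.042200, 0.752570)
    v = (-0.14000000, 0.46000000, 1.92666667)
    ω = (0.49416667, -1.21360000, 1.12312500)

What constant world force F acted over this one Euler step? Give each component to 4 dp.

F = (-2.1000, -0.6000, -1.1000)

velocity change Δv = (-0.14000000, -0.04000000, -0.07333333)
applied force F = (-2.1000, -0.6000, -1.1000)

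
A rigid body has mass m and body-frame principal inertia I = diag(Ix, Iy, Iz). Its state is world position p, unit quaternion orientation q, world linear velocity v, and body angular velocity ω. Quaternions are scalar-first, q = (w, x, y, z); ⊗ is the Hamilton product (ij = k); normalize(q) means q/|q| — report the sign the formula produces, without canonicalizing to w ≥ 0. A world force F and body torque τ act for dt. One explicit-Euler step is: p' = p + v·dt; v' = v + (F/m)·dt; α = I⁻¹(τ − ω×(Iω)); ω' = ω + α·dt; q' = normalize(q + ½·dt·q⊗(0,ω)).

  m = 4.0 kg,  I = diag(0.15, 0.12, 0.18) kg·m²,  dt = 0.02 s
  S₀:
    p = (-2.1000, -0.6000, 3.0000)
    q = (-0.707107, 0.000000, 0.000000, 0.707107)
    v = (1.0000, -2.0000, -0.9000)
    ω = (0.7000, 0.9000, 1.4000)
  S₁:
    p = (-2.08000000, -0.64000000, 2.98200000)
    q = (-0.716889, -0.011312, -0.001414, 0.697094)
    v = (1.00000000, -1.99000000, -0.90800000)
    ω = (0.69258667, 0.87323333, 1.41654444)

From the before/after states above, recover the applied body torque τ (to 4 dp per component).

rate change Δω = (-0.00741333, -0.02676667, 0.01654444)
precession coupling = (0.0756, -0.0294, -0.0189)
applied torque τ = (0.0200, -0.1900, 0.1300)

τ = (0.0200, -0.1900, 0.1300)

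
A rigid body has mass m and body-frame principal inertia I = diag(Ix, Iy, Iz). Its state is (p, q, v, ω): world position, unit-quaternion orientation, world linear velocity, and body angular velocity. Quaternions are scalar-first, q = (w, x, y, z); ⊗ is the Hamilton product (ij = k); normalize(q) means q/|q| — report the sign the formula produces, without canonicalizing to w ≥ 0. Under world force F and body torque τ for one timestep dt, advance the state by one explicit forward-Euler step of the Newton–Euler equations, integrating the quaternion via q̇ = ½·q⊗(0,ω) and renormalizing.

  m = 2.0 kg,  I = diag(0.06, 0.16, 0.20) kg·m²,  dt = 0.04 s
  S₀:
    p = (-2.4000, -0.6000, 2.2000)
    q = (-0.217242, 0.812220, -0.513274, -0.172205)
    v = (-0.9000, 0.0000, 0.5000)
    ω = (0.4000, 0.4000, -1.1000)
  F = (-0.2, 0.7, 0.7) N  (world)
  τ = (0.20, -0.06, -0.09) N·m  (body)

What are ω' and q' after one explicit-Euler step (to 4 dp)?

ω' = (0.5451, 0.3696, -1.1212)
q' = (-0.2234, 0.8229, -0.4984, -0.1568)

precession coupling ω×(Iω) = (-0.0176, 0.0616, 0.0160)
angular accel α = (3.6267, -0.7600, -0.5300)
ω + α·dt = (0.5451, 0.3696, -1.1212)
q⊗(0,ω) = (-0.3090039, 0.5465866, 0.7376632, 0.7691638)
q' = normalize(q + ½dt·q⊗(0,ω)) = (-0.2234, 0.8229, -0.4984, -0.1568)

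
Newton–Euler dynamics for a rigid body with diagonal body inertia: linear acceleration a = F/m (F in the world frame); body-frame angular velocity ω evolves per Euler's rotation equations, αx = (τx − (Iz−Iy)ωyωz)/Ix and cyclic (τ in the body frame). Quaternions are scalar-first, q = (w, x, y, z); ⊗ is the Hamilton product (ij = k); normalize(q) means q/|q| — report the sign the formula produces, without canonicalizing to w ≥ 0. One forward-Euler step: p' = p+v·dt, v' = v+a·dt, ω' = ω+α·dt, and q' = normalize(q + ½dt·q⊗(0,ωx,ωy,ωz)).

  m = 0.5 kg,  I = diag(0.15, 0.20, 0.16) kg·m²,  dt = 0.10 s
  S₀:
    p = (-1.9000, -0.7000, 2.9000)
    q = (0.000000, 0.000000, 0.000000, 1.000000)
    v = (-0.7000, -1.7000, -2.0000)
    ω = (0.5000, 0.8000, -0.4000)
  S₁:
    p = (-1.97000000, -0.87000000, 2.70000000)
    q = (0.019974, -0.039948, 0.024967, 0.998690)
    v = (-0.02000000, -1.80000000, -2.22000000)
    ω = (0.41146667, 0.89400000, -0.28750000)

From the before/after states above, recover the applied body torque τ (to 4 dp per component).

rate change Δω = (-0.08853333, 0.09400000, 0.11250000)
ω₀×(Iω₀) = (0.0128, 0.0020, 0.0200)
applied torque τ = (-0.1200, 0.1900, 0.2000)

τ = (-0.1200, 0.1900, 0.2000)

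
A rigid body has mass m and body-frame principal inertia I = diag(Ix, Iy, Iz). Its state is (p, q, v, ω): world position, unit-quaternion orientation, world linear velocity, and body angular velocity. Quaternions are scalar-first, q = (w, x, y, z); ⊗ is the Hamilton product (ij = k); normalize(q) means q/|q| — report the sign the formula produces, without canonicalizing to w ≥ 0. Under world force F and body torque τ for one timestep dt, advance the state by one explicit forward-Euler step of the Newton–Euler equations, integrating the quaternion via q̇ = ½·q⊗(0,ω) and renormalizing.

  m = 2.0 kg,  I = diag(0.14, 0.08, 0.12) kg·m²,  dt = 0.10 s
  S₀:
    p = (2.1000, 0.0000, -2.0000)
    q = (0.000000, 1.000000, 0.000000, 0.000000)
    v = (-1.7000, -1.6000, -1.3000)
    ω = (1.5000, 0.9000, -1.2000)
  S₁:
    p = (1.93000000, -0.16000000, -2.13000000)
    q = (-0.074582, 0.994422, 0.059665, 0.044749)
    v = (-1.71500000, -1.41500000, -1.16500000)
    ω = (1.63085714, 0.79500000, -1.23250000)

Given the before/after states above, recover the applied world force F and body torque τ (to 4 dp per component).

Δω = ω₁−ω₀ = (0.13085714, -0.10500000, -0.03250000)
gyro term ω₀×Iω₀ = (-0.0432, -0.0360, -0.0810)
applied torque τ = (0.1400, -0.1200, -0.1200)
v₁ − v₀ = (-0.01500000, 0.18500000, 0.13500000)
F = m·Δv/dt = (-0.3000, 3.7000, 2.7000)

F = (-0.3000, 3.7000, 2.7000)
τ = (0.1400, -0.1200, -0.1200)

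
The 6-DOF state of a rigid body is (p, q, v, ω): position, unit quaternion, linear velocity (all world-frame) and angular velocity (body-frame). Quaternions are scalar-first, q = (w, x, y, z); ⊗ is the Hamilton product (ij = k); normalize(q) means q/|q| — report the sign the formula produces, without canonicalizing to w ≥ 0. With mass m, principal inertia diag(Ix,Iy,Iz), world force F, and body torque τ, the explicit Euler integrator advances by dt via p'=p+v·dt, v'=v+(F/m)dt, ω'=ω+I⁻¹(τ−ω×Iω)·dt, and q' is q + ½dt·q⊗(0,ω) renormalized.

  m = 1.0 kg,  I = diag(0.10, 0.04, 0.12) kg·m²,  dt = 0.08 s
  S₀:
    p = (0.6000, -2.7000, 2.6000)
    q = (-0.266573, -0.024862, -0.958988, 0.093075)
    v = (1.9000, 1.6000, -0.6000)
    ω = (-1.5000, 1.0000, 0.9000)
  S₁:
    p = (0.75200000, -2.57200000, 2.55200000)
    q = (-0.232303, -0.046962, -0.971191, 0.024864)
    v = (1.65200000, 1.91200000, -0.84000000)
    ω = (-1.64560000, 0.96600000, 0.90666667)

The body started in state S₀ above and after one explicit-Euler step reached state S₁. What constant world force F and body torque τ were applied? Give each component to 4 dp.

F = (-3.1000, 3.9000, -3.0000)
τ = (-0.1100, 0.0100, 0.1000)

rate change Δω = (-0.14560000, -0.03400000, 0.00666667)
I·α + gyro = (-0.1100, 0.0100, 0.1000)
velocity change Δv = (-0.24800000, 0.31200000, -0.24000000)
applied force F = (-3.1000, 3.9000, -3.0000)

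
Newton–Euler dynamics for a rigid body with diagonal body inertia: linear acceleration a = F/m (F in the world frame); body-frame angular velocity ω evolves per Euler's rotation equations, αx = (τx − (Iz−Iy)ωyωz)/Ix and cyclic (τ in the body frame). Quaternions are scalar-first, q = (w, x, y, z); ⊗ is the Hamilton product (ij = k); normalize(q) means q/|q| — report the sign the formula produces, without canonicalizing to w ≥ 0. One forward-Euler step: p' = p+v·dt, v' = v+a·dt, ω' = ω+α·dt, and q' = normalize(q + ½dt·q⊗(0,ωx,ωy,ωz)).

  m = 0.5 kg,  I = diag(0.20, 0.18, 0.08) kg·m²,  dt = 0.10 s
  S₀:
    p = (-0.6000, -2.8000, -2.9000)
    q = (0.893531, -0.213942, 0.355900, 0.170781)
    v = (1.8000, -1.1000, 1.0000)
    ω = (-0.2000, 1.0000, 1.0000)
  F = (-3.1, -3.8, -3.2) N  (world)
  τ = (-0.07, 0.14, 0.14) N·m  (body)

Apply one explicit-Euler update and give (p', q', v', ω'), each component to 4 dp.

p' = (-0.4200, -2.9100, -2.8000)
q' = (0.8629, -0.2131, 0.4085, 0.2078)
v' = (1.1800, -1.8600, 0.3600)
ω' = (-0.1850, 1.0911, 1.1700)

new position p' = (-0.4200, -2.9100, -2.8000)
v' = v + a·dt = (1.1800, -1.8600, 0.3600)
(τ − ω×Iω)/I = (0.1500, 0.9111, 1.7000)
ω' = ω + α·dt = (-0.1850, 1.0911, 1.1700)
Hamilton product q⊗(0,ω) = (-0.5694694, 0.0064128, 1.0733168, 0.7507690)
q + ½dt·q⊗(0,ω), renormalized = (0.8629, -0.2131, 0.4085, 0.2078)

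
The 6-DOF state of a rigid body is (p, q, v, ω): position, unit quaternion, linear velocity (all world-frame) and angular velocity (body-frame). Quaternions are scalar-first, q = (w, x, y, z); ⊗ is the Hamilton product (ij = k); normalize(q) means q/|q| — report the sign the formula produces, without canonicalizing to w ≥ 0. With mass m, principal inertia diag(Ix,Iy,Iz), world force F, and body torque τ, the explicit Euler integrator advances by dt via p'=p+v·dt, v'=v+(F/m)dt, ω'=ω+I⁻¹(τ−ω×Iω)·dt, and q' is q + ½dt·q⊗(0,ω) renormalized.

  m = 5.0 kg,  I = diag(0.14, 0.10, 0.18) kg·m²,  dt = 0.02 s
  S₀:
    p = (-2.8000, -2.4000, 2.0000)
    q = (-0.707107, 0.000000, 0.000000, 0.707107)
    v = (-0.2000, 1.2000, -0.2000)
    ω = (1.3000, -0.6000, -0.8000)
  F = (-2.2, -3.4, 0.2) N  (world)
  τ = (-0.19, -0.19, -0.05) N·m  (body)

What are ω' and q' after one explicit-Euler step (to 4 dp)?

ω' = (1.2674, -0.6463, -0.8090)
q' = (-0.7014, -0.0049, 0.0134, 0.7127)

ω×(Iω) gyroscopic = (0.0384, 0.0416, 0.0312)
α = I⁻¹(τ − ω×Iω) = (-1.6314, -2.3160, -0.4511)
ω' = ω + α·dt = (1.2674, -0.6463, -0.8090)
2q̇ = q⊗(0,ω) = (0.5656856, -0.4949749, 1.3435033, 0.5656856)
q + ½dt·q⊗(0,ω), renormalized = (-0.7014, -0.0049, 0.0134, 0.7127)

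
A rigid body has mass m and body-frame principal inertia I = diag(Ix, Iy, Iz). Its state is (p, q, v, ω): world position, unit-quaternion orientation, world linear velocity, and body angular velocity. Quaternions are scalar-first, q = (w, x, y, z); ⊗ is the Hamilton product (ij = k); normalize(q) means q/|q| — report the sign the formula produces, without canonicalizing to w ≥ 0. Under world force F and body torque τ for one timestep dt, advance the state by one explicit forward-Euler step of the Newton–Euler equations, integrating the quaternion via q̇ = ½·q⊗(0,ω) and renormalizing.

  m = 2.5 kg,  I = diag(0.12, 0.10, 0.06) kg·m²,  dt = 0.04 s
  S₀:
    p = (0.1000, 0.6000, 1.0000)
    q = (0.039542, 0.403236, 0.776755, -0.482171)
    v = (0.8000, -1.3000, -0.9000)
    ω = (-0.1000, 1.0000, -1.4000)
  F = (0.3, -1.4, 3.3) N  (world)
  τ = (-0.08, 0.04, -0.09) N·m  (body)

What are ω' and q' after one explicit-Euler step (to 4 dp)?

angular accel α = (-1.1333, 0.3160, -1.5333)
ω' = ω + α·dt = (-0.1453, 1.0126, -1.4613)
q⊗(0,ω) = (-1.4114708, -0.6092402, 0.6522895, 0.4255527)
q + ½dt·q⊗(0,ω), renormalized = (0.0113, 0.3908, 0.7893, -0.4734)

ω' = (-0.1453, 1.0126, -1.4613)
q' = (0.0113, 0.3908, 0.7893, -0.4734)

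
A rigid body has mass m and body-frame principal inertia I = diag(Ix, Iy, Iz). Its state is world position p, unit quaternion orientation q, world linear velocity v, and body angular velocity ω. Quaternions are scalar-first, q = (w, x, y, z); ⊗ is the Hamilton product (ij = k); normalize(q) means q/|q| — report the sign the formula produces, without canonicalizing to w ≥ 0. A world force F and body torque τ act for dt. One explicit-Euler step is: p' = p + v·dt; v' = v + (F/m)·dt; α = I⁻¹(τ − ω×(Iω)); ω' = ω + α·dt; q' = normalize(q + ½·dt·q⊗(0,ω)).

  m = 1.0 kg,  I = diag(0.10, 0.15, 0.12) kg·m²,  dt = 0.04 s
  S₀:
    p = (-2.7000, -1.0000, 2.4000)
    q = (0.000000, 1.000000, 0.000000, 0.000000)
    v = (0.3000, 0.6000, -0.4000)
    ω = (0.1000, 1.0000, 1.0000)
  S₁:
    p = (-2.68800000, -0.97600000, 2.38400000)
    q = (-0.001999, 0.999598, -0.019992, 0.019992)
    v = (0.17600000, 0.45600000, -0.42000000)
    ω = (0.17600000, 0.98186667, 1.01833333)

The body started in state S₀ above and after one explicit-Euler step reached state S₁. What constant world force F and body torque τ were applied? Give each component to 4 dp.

Δv = v₁−v₀ = (-0.12400000, -0.14400000, -0.02000000)
m·(v₁−v₀)/dt = (-3.1000, -3.6000, -0.5000)
Δω = ω₁−ω₀ = (0.07600000, -0.01813333, 0.01833333)
precession coupling = (-0.0300, -0.0020, 0.0050)
applied torque τ = (0.1600, -0.0700, 0.0600)

F = (-3.1000, -3.6000, -0.5000)
τ = (0.1600, -0.0700, 0.0600)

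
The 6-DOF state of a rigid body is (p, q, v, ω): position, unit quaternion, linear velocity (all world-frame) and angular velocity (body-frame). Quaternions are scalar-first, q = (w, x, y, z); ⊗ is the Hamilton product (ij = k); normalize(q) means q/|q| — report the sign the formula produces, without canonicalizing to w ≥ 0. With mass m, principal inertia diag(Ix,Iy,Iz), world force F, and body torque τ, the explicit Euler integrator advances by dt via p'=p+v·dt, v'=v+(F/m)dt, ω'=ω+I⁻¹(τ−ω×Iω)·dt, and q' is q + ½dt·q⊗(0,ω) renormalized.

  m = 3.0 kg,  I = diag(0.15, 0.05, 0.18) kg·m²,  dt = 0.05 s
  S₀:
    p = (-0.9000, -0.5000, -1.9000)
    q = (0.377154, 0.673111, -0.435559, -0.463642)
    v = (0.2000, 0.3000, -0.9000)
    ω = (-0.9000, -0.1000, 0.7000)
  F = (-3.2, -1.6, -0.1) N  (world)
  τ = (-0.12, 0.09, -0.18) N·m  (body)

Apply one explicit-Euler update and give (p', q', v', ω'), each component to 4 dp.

p' = (-0.8900, -0.4850, -1.9450)
q' = (0.3992, 0.6556, -0.4377, -0.4683)
v' = (0.1467, 0.2733, -0.9017)
ω' = (-0.9370, -0.0289, 0.6525)

a = F/m = (-1.0667, -0.5333, -0.0333)
new position p' = (-0.8900, -0.4850, -1.9450)
new velocity v' = (0.1467, 0.2733, -0.9017)
(τ − ω×Iω)/I = (-0.7393, 1.4220, -0.9500)
new body rate ω' = (-0.9370, -0.0289, 0.6525)
Hamilton product q⊗(0,ω) = (0.8867934, -0.6906941, -0.0916153, -0.1953064)
q + ½dt·q⊗(0,ω), renormalized = (0.3992, 0.6556, -0.4377, -0.4683)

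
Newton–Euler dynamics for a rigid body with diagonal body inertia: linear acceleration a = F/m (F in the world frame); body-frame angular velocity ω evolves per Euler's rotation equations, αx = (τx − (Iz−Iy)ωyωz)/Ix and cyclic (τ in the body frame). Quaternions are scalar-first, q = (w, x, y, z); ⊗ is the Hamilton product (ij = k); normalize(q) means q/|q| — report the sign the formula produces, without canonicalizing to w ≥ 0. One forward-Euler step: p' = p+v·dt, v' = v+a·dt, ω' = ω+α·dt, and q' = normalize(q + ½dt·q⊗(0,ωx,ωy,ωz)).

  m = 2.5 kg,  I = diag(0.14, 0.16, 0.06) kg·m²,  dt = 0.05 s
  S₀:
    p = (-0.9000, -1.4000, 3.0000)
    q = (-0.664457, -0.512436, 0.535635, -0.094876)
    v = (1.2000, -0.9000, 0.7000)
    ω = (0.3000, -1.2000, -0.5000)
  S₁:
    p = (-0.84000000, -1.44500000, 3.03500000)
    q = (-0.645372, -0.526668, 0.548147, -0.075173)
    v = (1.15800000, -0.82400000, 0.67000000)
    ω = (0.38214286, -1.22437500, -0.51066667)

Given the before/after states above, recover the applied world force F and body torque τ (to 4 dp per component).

velocity change Δv = (-0.04200000, 0.07600000, -0.03000000)
F = m·Δv/dt = (-2.1000, 3.8000, -1.5000)
Δω = ω₁−ω₀ = (0.08214286, -0.02437500, -0.01066667)
gyro term ω₀×Iω₀ = (-0.0600, -0.0120, -0.0072)
I·α + gyro = (0.1700, -0.0900, -0.0200)

F = (-2.1000, 3.8000, -1.5000)
τ = (0.1700, -0.0900, -0.0200)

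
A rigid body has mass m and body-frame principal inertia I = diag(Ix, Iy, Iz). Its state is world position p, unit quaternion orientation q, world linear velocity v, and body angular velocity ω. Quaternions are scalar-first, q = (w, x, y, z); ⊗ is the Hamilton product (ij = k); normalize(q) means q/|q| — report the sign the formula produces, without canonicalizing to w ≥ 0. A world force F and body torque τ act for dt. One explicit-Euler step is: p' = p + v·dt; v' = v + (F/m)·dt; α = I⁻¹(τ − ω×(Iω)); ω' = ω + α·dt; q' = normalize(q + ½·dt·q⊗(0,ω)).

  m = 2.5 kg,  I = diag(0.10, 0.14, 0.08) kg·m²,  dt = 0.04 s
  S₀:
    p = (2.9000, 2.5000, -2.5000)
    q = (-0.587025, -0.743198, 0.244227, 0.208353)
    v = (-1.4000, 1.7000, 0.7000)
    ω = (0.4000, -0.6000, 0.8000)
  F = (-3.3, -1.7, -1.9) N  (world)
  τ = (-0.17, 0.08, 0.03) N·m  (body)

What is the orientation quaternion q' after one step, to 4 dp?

q' = (-0.5813, -0.7413, 0.2648, 0.2059)

q⊗(0,ω) = (0.2771330, 0.0855834, 1.0301146, -0.1213920)
updated quaternion q' = (-0.5813, -0.7413, 0.2648, 0.2059)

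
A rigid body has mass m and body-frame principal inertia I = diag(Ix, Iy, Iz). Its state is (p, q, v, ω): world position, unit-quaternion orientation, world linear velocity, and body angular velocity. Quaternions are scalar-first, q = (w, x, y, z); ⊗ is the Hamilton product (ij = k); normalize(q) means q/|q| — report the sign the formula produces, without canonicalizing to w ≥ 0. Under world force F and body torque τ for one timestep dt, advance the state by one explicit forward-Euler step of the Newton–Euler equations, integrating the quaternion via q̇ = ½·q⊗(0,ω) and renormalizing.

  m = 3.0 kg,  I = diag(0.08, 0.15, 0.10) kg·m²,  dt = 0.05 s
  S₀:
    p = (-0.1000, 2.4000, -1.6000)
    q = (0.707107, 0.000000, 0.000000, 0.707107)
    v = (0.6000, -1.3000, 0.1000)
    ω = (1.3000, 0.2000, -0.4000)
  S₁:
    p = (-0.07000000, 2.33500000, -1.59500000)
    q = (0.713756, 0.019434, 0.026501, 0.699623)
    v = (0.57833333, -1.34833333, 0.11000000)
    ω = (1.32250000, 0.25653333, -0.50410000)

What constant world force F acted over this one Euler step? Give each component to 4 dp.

velocity change Δv = (-0.02166667, -0.04833333, 0.01000000)
m·(v₁−v₀)/dt = (-1.3000, -2.9000, 0.6000)

F = (-1.3000, -2.9000, 0.6000)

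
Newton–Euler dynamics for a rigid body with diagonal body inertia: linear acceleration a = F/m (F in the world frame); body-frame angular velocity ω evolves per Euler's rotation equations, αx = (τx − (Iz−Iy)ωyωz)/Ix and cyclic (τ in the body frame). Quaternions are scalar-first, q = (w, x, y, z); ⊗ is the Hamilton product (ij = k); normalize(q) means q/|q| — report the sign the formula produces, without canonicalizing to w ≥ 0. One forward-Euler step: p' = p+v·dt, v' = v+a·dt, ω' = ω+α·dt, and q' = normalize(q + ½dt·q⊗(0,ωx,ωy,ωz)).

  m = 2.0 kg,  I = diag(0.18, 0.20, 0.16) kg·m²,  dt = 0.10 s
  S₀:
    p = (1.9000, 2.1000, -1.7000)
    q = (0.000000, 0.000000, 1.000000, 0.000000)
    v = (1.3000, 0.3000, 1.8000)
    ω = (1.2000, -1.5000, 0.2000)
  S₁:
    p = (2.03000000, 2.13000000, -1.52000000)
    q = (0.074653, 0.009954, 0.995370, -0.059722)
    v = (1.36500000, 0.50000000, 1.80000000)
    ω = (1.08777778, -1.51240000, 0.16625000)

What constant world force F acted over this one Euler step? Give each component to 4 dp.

Δv = v₁−v₀ = (0.06500000, 0.20000000, 0.00000000)
m·(v₁−v₀)/dt = (1.3000, 4.0000, 0.0000)

F = (1.3000, 4.0000, 0.0000)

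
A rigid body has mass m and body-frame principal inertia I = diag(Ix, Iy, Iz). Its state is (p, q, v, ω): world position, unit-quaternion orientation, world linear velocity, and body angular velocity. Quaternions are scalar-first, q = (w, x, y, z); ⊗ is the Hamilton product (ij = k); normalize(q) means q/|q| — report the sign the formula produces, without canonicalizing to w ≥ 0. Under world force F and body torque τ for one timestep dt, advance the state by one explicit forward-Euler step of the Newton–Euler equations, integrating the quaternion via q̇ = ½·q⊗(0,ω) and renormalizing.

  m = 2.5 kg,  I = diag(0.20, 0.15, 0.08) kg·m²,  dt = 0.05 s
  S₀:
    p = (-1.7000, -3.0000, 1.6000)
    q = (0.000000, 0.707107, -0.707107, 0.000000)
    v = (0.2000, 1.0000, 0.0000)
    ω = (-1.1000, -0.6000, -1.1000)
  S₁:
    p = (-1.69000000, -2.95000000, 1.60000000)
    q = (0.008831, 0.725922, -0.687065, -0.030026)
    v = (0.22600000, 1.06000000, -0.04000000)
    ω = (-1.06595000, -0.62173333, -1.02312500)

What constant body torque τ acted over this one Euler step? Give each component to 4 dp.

Δω = ω₁−ω₀ = (0.03405000, -0.02173333, 0.07687500)
applied torque τ = (0.0900, 0.0800, 0.0900)

τ = (0.0900, 0.0800, 0.0900)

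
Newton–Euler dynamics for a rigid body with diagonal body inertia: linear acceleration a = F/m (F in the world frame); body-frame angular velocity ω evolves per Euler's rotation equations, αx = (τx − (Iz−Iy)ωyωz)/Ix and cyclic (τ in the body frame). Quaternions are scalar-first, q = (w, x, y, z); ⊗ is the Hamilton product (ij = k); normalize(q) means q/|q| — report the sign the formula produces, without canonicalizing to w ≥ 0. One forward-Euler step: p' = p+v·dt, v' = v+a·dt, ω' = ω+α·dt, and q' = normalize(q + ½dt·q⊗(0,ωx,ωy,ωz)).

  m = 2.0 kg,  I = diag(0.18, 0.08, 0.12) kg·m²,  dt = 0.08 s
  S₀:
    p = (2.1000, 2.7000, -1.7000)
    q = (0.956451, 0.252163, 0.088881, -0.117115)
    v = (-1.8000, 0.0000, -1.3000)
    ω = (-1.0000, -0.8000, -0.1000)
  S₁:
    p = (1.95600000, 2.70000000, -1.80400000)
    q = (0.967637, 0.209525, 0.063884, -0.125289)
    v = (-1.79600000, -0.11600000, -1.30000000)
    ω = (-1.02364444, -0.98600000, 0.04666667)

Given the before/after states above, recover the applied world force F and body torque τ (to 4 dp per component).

velocity change Δv = (0.00400000, -0.11600000, 0.00000000)
applied force F = (0.1000, -2.9000, 0.0000)
Δω = ω₁−ω₀ = (-0.02364444, -0.18600000, 0.14666667)
applied torque τ = (-0.0500, -0.1800, 0.1400)

F = (0.1000, -2.9000, 0.0000)
τ = (-0.0500, -0.1800, 0.1400)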